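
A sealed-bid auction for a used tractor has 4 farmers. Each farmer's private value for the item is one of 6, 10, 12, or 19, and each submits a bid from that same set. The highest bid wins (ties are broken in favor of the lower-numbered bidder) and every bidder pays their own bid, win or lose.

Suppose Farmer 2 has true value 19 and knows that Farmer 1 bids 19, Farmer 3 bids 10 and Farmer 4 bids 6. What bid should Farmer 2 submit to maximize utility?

6

Bid 6: loses but pays 6, utility -6.
Bid 10: loses but pays 10, utility -10.
Bid 12: loses but pays 12, utility -12.
Bid 19: loses but pays 19, utility -19.
The best choice is 6 with utility -6.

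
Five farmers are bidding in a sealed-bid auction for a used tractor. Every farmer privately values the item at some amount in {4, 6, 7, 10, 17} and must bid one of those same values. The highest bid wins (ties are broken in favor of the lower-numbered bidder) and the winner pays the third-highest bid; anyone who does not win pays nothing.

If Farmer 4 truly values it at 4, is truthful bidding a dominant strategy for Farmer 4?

Check each profile of the others' bids and compare truth against every alternative bid.
Others bid (4, 4, 4, 4): truth gives 0, best alternative gives 0.
Others bid (4, 4, 4, 6): truth gives 0, best alternative gives 0.
Others bid (4, 4, 4, 7): truth gives 0, best alternative gives 0.
Others bid (4, 4, 4, 10): truth gives 0, best alternative gives 0.
Others bid (4, 4, 4, 17): truth gives 0, best alternative gives 0.
Others bid (4, 4, 6, 4): truth gives 0, best alternative gives 0.
(Remaining 619 profiles checked similarly; truth is weakly best in each.)
In every case the truthful bid is at least as good as any alternative, so it is a dominant strategy.

Yes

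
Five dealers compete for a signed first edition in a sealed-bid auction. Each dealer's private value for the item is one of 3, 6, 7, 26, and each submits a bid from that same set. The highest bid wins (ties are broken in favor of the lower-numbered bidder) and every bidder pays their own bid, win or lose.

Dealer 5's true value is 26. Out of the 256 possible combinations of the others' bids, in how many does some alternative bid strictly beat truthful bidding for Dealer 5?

191

Others bid (3, 3, 3, 3): truth gives 0; bid 6 gives 20 > 0. Violating.
Others bid (3, 3, 3, 6): truth gives 0; bid 7 gives 19 > 0. Violating.
Others bid (3, 3, 3, 26): truth gives -26; bid 3 gives -3 > -26. Violating.
Others bid (3, 3, 6, 3): truth gives 0; bid 7 gives 19 > 0. Violating.
Others bid (3, 3, 3, 7): truth gives 0; no alternative beats it.
Others bid (3, 3, 6, 7): truth gives 0; no alternative beats it.
(Checking all 256 profiles: 191 have a profitable deviation, 65 do not.)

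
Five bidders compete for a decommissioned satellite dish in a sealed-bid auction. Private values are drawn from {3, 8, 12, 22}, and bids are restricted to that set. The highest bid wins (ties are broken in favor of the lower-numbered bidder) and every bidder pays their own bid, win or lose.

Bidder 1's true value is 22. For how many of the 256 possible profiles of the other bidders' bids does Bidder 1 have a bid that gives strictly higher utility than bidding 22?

81

Others bid (3, 3, 3, 3): truth gives 0; bid 3 gives 19 > 0. Violating.
Others bid (3, 3, 3, 8): truth gives 0; bid 8 gives 14 > 0. Violating.
Others bid (3, 3, 3, 12): truth gives 0; bid 12 gives 10 > 0. Violating.
Others bid (3, 3, 8, 3): truth gives 0; bid 8 gives 14 > 0. Violating.
Others bid (3, 3, 3, 22): truth gives 0; no alternative beats it.
Others bid (3, 3, 8, 22): truth gives 0; no alternative beats it.
(Checking all 256 profiles: 81 have a profitable deviation, 175 do not.)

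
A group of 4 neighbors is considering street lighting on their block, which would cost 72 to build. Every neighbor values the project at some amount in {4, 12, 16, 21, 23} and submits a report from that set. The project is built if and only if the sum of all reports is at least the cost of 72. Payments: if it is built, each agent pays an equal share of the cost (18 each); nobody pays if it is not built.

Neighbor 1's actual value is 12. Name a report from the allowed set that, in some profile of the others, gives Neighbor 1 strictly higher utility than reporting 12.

Suppose Neighbor 2 reports 16, Neighbor 3 reports 21 and Neighbor 4 reports 23.
Report 12: project built, pays 18, utility 12 - 18 = -6.
Report 4: project not built, utility 0.
So reporting 4 beats truth here (0 > -6).

4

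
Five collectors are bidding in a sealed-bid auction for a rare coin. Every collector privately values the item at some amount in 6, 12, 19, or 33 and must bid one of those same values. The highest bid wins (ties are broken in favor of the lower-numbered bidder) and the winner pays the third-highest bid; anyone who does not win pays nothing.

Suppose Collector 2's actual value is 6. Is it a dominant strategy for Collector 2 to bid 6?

Yes

Check each profile of the others' bids and compare truth against every alternative bid.
Others bid (6, 6, 12, 12): truth gives 0, best alternative gives -6.
Others bid (6, 12, 6, 12): truth gives 0, best alternative gives -6.
Others bid (6, 12, 12, 6): truth gives 0, best alternative gives -6.
Others bid (6, 12, 12, 12): truth gives 0, best alternative gives -6.
Others bid (6, 6, 6, 6): truth gives 0, best alternative gives 0.
Others bid (6, 6, 6, 12): truth gives 0, best alternative gives 0.
(Remaining 250 profiles checked similarly; truth is weakly best in each.)
In every case the truthful bid is at least as good as any alternative, so it is a dominant strategy.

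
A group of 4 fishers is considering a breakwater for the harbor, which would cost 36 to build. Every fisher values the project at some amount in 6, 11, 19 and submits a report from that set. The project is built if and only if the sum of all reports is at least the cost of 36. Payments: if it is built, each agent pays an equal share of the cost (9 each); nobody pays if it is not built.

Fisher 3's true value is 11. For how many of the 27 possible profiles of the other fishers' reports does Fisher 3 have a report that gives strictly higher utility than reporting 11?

Others report (6, 6, 6): truth gives 0; report 19 gives 2 > 0. Violating.
Others report (6, 6, 11): truth gives 0; report 19 gives 2 > 0. Violating.
Others report (6, 11, 6): truth gives 0; report 19 gives 2 > 0. Violating.
Others report (11, 6, 6): truth gives 0; report 19 gives 2 > 0. Violating.
Others report (6, 6, 19): truth gives 2; no alternative beats it.
Others report (6, 11, 11): truth gives 2; no alternative beats it.
(Checking all 27 profiles: 4 have a profitable deviation, 23 do not.)

4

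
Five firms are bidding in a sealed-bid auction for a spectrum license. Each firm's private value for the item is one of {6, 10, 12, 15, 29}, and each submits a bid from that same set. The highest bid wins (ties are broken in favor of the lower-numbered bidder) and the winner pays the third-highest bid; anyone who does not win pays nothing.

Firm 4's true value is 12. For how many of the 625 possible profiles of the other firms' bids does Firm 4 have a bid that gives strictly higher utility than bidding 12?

Others bid (6, 6, 6, 15): truth gives 0; bid 15 gives 6 > 0. Violating.
Others bid (6, 6, 6, 29): truth gives 0; bid 29 gives 6 > 0. Violating.
Others bid (6, 6, 10, 15): truth gives 0; bid 15 gives 2 > 0. Violating.
Others bid (6, 6, 10, 29): truth gives 0; bid 29 gives 2 > 0. Violating.
Others bid (6, 6, 6, 6): truth gives 6; no alternative beats it.
Others bid (6, 6, 6, 10): truth gives 6; no alternative beats it.
(Checking all 625 profiles: 64 have a profitable deviation, 561 do not.)

64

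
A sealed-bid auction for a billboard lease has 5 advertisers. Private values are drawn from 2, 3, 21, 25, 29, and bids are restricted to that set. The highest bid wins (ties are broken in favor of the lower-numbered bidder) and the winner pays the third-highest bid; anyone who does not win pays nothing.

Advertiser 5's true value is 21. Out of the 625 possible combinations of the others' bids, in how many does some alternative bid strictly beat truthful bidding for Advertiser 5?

64

Others bid (2, 2, 2, 21): truth gives 0; bid 25 gives 19 > 0. Violating.
Others bid (2, 2, 2, 25): truth gives 0; bid 29 gives 19 > 0. Violating.
Others bid (2, 2, 3, 21): truth gives 0; bid 25 gives 18 > 0. Violating.
Others bid (2, 2, 3, 25): truth gives 0; bid 29 gives 18 > 0. Violating.
Others bid (2, 2, 2, 2): truth gives 19; no alternative beats it.
Others bid (2, 2, 2, 3): truth gives 19; no alternative beats it.
(Checking all 625 profiles: 64 have a profitable deviation, 561 do not.)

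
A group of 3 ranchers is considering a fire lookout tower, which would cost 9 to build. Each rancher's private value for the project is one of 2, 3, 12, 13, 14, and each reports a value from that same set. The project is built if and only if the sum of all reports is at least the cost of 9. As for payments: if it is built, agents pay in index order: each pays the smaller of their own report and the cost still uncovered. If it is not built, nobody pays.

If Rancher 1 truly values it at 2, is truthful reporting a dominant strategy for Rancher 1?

Check each profile of the others' reports and compare truth against every alternative report.
Others report (2, 12): truth gives 0, best alternative gives -1.
Others report (2, 13): truth gives 0, best alternative gives -1.
Others report (2, 14): truth gives 0, best alternative gives -1.
Others report (3, 3): truth gives 0, best alternative gives -1.
Others report (3, 12): truth gives 0, best alternative gives -1.
Others report (3, 13): truth gives 0, best alternative gives -1.
(Remaining 19 profiles checked similarly; truth is weakly best in each.)
In every case the truthful report is at least as good as any alternative, so it is a dominant strategy.

Yes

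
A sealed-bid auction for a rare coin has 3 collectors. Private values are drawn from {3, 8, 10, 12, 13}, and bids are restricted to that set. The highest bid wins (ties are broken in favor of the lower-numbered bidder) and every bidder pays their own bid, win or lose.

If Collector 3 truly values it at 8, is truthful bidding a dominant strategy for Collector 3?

No

Consider the case where Collector 1 bids 3 and Collector 2 bids 8.
Truthful bid 8: loses but pays 8, utility -8.
Bid 3 instead: loses but pays 3, utility -3.
Since -3 > -8, bidding 3 is strictly better here, so truthful bidding is not dominant.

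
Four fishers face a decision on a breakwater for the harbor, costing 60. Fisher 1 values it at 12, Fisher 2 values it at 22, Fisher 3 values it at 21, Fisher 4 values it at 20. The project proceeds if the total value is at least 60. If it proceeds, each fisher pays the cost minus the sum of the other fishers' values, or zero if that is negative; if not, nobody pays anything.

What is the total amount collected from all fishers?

18

Total value 75 ≥ cost 60, so it is built.
Fisher 1: others sum to 63; max(0, 60 - 63) = 0.
Fisher 2: others sum to 53; max(0, 60 - 53) = 7.
Fisher 3: others sum to 54; max(0, 60 - 54) = 6.
Fisher 4: others sum to 55; max(0, 60 - 55) = 5.
Total collected = 0 + 7 + 6 + 5 = 18.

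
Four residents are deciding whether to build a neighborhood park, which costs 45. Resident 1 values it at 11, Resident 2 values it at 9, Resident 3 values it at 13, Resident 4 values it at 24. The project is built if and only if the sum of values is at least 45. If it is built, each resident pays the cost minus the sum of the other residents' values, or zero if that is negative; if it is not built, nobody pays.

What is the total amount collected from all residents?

13

Total value 57 ≥ cost 45, so it is built.
Resident 1: others sum to 46; max(0, 45 - 46) = 0.
Resident 2: others sum to 48; max(0, 45 - 48) = 0.
Resident 3: others sum to 44; max(0, 45 - 44) = 1.
Resident 4: others sum to 33; max(0, 45 - 33) = 12.
Total collected = 0 + 0 + 1 + 12 = 13.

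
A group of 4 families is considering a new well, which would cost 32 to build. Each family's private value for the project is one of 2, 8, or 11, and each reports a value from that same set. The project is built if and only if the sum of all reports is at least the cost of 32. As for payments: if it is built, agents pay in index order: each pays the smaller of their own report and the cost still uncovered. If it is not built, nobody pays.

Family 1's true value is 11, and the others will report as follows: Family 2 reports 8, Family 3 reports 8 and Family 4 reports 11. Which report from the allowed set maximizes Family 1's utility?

8

Report 2: project not built, utility 0.
Report 8: project built, pays 8, utility 11 - 8 = 3.
Report 11: project built, pays 11, utility 11 - 11 = 0.
The best choice is 8 with utility 3.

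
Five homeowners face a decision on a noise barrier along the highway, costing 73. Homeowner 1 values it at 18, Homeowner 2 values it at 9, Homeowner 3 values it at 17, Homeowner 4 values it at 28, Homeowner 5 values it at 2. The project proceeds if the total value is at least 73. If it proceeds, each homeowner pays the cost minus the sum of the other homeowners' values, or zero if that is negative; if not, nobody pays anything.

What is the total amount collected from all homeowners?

69

Total value 74 ≥ cost 73, so it is built.
Homeowner 1: others sum to 56; max(0, 73 - 56) = 17.
Homeowner 2: others sum to 65; max(0, 73 - 65) = 8.
Homeowner 3: others sum to 57; max(0, 73 - 57) = 16.
Homeowner 4: others sum to 46; max(0, 73 - 46) = 27.
Homeowner 5: others sum to 72; max(0, 73 - 72) = 1.
Total collected = 17 + 8 + 16 + 27 + 1 = 69.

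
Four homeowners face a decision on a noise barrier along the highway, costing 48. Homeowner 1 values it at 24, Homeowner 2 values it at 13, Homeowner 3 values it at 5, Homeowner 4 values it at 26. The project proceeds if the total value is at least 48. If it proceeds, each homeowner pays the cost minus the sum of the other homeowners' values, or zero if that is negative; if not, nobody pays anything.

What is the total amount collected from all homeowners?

Total value 68 ≥ cost 48, so it is built.
Homeowner 1: others sum to 44; max(0, 48 - 44) = 4.
Homeowner 2: others sum to 55; max(0, 48 - 55) = 0.
Homeowner 3: others sum to 63; max(0, 48 - 63) = 0.
Homeowner 4: others sum to 42; max(0, 48 - 42) = 6.
Total collected = 4 + 0 + 0 + 6 = 10.

10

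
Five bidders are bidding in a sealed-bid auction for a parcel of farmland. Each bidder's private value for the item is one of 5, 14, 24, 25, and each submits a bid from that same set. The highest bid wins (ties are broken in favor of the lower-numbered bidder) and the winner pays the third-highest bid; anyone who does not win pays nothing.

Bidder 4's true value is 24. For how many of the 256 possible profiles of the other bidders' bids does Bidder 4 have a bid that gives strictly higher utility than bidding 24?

Others bid (5, 5, 5, 25): truth gives 0; bid 25 gives 19 > 0. Violating.
Others bid (5, 5, 14, 25): truth gives 0; bid 25 gives 10 > 0. Violating.
Others bid (5, 5, 24, 5): truth gives 0; bid 25 gives 19 > 0. Violating.
Others bid (5, 5, 24, 14): truth gives 0; bid 25 gives 10 > 0. Violating.
Others bid (5, 5, 5, 5): truth gives 19; no alternative beats it.
Others bid (5, 5, 5, 14): truth gives 19; no alternative beats it.
(Checking all 256 profiles: 32 have a profitable deviation, 224 do not.)

32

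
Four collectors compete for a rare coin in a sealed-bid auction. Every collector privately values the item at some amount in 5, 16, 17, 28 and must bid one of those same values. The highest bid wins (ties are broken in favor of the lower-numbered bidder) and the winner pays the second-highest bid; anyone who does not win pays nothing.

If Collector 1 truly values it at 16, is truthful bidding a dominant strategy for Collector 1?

Yes

Check each profile of the others' bids and compare truth against every alternative bid.
Others bid (5, 5, 5): truth gives 11, best alternative gives 11.
Others bid (5, 5, 16): truth gives 0, best alternative gives 0.
Others bid (5, 5, 17): truth gives 0, best alternative gives 0.
Others bid (5, 5, 28): truth gives 0, best alternative gives 0.
Others bid (5, 16, 5): truth gives 0, best alternative gives 0.
Others bid (5, 16, 16): truth gives 0, best alternative gives 0.
(Remaining 58 profiles checked similarly; truth is weakly best in each.)
In every case the truthful bid is at least as good as any alternative, so it is a dominant strategy.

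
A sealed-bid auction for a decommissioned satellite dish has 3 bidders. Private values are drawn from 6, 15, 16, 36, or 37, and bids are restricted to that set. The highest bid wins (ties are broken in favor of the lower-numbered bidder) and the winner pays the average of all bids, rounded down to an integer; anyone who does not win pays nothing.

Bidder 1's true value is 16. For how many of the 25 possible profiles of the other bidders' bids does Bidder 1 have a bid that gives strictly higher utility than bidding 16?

Others bid (6, 6): truth gives 7; bid 6 gives 10 > 7. Violating.
Others bid (6, 15): truth gives 4; no alternative beats it.
Others bid (6, 16): truth gives 4; no alternative beats it.
(Checking all 25 profiles: 1 has a profitable deviation, 24 do not.)

1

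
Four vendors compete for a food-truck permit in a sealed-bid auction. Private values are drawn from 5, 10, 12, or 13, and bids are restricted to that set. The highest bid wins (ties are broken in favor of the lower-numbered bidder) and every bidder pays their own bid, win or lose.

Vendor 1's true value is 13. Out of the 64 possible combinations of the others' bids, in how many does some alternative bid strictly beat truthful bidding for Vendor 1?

27

Others bid (5, 5, 5): truth gives 0; bid 5 gives 8 > 0. Violating.
Others bid (5, 5, 10): truth gives 0; bid 10 gives 3 > 0. Violating.
Others bid (5, 5, 12): truth gives 0; bid 12 gives 1 > 0. Violating.
Others bid (5, 10, 5): truth gives 0; bid 10 gives 3 > 0. Violating.
Others bid (5, 5, 13): truth gives 0; no alternative beats it.
Others bid (5, 10, 13): truth gives 0; no alternative beats it.
(Checking all 64 profiles: 27 have a profitable deviation, 37 do not.)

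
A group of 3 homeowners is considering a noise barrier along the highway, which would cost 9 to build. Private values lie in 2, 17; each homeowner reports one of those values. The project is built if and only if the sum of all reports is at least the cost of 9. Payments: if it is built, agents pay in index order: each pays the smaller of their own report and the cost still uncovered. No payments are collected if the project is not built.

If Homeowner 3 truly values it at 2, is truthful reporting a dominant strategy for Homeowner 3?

Check each profile of the others' reports and compare truth against every alternative report.
Others report (2, 2): truth gives 0, best alternative gives -3.
Others report (2, 17): truth gives 2, best alternative gives 2.
Others report (17, 2): truth gives 2, best alternative gives 2.
Others report (17, 17): truth gives 2, best alternative gives 2.
In every case the truthful report is at least as good as any alternative, so it is a dominant strategy.

Yes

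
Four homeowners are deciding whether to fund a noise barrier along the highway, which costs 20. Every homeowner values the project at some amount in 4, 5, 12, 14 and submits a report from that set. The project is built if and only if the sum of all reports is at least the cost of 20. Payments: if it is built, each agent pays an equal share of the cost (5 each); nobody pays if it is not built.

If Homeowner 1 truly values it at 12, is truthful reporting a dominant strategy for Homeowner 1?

Check each profile of the others' reports and compare truth against every alternative report.
Others report (4, 4, 4): truth gives 7, best alternative gives 7.
Others report (4, 4, 5): truth gives 7, best alternative gives 7.
Others report (4, 4, 12): truth gives 7, best alternative gives 7.
Others report (4, 4, 14): truth gives 7, best alternative gives 7.
Others report (4, 5, 4): truth gives 7, best alternative gives 7.
Others report (4, 5, 5): truth gives 7, best alternative gives 7.
(Remaining 58 profiles checked similarly; truth is weakly best in each.)
In every case the truthful report is at least as good as any alternative, so it is a dominant strategy.

Yes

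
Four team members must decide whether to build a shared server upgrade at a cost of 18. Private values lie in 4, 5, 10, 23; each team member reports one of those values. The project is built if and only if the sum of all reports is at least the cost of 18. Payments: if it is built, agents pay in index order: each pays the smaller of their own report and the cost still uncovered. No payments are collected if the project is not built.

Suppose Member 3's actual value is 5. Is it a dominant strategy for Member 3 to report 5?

No

Consider the case where Member 1 reports 4, Member 2 reports 4 and Member 4 reports 10.
Truthful report 5: project built, pays 5, utility 5 - 5 = 0.
Report 4 instead: project built, pays 4, utility 5 - 4 = 1.
Since 1 > 0, reporting 4 is strictly better here, so truthful reporting is not dominant.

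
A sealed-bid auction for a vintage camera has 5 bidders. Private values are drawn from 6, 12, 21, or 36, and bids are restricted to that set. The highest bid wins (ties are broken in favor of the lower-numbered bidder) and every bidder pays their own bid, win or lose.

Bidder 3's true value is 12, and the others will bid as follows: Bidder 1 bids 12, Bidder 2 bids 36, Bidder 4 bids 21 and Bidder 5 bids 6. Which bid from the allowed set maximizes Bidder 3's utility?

6

Bid 6: loses but pays 6, utility -6.
Bid 12: loses but pays 12, utility -12.
Bid 21: loses but pays 21, utility -21.
Bid 36: loses but pays 36, utility -36.
The best choice is 6 with utility -6.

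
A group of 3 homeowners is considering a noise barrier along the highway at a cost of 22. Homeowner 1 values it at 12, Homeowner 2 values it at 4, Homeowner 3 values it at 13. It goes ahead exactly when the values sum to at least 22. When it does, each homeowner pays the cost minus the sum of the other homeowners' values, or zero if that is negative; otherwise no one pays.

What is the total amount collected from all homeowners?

11

Total value 29 ≥ cost 22, so it is built.
Homeowner 1: others sum to 17; max(0, 22 - 17) = 5.
Homeowner 2: others sum to 25; max(0, 22 - 25) = 0.
Homeowner 3: others sum to 16; max(0, 22 - 16) = 6.
Total collected = 5 + 0 + 6 = 11.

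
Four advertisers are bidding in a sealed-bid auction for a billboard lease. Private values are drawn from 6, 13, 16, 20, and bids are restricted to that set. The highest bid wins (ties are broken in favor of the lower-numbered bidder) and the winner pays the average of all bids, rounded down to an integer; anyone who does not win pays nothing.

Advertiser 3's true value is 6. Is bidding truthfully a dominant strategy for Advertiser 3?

Check each profile of the others' bids and compare truth against every alternative bid.
Others bid (6, 6, 13): truth gives 0, best alternative gives -3.
Others bid (6, 6, 6): truth gives 0, best alternative gives -1.
Others bid (6, 6, 16): truth gives 0, best alternative gives 0.
Others bid (6, 6, 20): truth gives 0, best alternative gives 0.
Others bid (6, 13, 6): truth gives 0, best alternative gives 0.
Others bid (6, 13, 13): truth gives 0, best alternative gives 0.
(Remaining 58 profiles checked similarly; truth is weakly best in each.)
In every case the truthful bid is at least as good as any alternative, so it is a dominant strategy.

Yes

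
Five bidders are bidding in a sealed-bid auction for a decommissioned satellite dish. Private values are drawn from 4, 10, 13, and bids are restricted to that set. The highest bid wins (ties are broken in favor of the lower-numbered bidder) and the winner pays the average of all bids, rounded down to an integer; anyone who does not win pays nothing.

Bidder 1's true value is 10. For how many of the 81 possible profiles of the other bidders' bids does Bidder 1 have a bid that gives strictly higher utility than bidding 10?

Others bid (4, 4, 4, 4): truth gives 5; bid 4 gives 6 > 5. Violating.
Others bid (4, 4, 4, 13): truth gives 0; bid 13 gives 3 > 0. Violating.
Others bid (4, 4, 10, 13): truth gives 0; bid 13 gives 2 > 0. Violating.
Others bid (4, 4, 13, 4): truth gives 0; bid 13 gives 3 > 0. Violating.
Others bid (4, 4, 4, 10): truth gives 4; no alternative beats it.
Others bid (4, 4, 10, 4): truth gives 4; no alternative beats it.
(Checking all 81 profiles: 23 have a profitable deviation, 58 do not.)

23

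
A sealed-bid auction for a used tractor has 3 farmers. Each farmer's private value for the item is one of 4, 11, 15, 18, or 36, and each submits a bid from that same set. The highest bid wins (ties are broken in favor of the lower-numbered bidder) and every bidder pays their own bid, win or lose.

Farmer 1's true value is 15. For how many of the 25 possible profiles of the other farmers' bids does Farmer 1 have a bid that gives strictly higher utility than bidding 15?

Others bid (4, 4): truth gives 0; bid 4 gives 11 > 0. Violating.
Others bid (4, 11): truth gives 0; bid 11 gives 4 > 0. Violating.
Others bid (4, 18): truth gives -15; bid 18 gives -3 > -15. Violating.
Others bid (4, 36): truth gives -15; bid 4 gives -4 > -15. Violating.
Others bid (4, 15): truth gives 0; no alternative beats it.
Others bid (11, 15): truth gives 0; no alternative beats it.
(Checking all 25 profiles: 20 have a profitable deviation, 5 do not.)

20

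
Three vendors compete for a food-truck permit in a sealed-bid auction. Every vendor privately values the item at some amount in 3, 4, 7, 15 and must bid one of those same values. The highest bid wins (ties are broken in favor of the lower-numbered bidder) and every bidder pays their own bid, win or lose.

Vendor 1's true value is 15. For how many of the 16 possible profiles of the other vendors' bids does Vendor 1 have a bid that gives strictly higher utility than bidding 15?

9

Others bid (3, 3): truth gives 0; bid 3 gives 12 > 0. Violating.
Others bid (3, 4): truth gives 0; bid 4 gives 11 > 0. Violating.
Others bid (3, 7): truth gives 0; bid 7 gives 8 > 0. Violating.
Others bid (4, 3): truth gives 0; bid 4 gives 11 > 0. Violating.
Others bid (3, 15): truth gives 0; no alternative beats it.
Others bid (4, 15): truth gives 0; no alternative beats it.
(Checking all 16 profiles: 9 have a profitable deviation, 7 do not.)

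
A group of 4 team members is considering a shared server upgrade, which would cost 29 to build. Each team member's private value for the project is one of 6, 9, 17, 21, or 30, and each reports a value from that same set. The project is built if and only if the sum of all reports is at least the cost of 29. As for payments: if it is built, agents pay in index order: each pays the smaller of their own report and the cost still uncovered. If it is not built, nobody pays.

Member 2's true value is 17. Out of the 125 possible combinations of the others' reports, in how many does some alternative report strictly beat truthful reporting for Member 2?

99

Others report (6, 6, 9): truth gives 0; report 9 gives 8 > 0. Violating.
Others report (6, 6, 17): truth gives 0; report 6 gives 11 > 0. Violating.
Others report (6, 6, 21): truth gives 0; report 6 gives 11 > 0. Violating.
Others report (6, 6, 30): truth gives 0; report 6 gives 11 > 0. Violating.
Others report (6, 6, 6): truth gives 0; no alternative beats it.
Others report (30, 6, 6): truth gives 17; no alternative beats it.
(Checking all 125 profiles: 99 have a profitable deviation, 26 do not.)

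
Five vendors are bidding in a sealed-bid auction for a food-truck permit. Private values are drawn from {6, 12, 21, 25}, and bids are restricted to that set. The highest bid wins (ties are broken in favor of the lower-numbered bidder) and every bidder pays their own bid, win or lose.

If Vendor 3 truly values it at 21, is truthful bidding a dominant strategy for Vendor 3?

No

Consider the case where Vendor 1 bids 6, Vendor 2 bids 6, Vendor 4 bids 6 and Vendor 5 bids 6.
Truthful bid 21: wins, pays 21, utility 21 - 21 = 0.
Bid 12 instead: wins, pays 12, utility 21 - 12 = 9.
Since 9 > 0, bidding 12 is strictly better here, so truthful bidding is not dominant.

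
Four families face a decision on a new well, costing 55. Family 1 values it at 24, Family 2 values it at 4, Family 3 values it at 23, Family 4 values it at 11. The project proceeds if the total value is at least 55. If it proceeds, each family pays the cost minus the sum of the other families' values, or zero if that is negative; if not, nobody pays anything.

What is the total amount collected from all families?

37

Total value 62 ≥ cost 55, so it is built.
Family 1: others sum to 38; max(0, 55 - 38) = 17.
Family 2: others sum to 58; max(0, 55 - 58) = 0.
Family 3: others sum to 39; max(0, 55 - 39) = 16.
Family 4: others sum to 51; max(0, 55 - 51) = 4.
Total collected = 17 + 0 + 16 + 4 = 37.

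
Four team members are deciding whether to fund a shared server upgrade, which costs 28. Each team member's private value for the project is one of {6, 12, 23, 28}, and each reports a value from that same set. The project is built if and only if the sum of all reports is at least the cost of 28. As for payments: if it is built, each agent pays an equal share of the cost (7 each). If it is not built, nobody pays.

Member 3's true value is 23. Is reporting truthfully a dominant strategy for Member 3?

Check each profile of the others' reports and compare truth against every alternative report.
Others report (6, 6, 6): truth gives 16, best alternative gives 16.
Others report (6, 6, 12): truth gives 16, best alternative gives 16.
Others report (6, 6, 23): truth gives 16, best alternative gives 16.
Others report (6, 6, 28): truth gives 16, best alternative gives 16.
Others report (6, 12, 6): truth gives 16, best alternative gives 16.
Others report (6, 12, 12): truth gives 16, best alternative gives 16.
(Remaining 58 profiles checked similarly; truth is weakly best in each.)
In every case the truthful report is at least as good as any alternative, so it is a dominant strategy.

Yes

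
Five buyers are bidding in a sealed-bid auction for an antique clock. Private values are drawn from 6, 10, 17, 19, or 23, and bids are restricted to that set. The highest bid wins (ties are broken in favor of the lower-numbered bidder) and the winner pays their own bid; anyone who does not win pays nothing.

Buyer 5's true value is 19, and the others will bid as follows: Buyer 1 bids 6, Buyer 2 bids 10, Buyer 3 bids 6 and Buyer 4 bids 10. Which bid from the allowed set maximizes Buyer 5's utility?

Bid 6: loses, pays 0, utility 0.
Bid 10: loses, pays 0, utility 0.
Bid 17: wins, pays 17, utility 19 - 17 = 2.
Bid 19: wins, pays 19, utility 19 - 19 = 0.
Bid 23: wins, pays 23, utility 19 - 23 = -4.
The best choice is 17 with utility 2.

17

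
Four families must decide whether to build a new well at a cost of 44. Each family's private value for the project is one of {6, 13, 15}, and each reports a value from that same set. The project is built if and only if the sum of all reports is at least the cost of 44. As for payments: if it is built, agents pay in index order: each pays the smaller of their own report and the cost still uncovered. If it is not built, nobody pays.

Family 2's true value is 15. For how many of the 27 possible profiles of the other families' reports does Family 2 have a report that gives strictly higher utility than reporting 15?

20

Others report (6, 13, 13): truth gives 0; report 13 gives 2 > 0. Violating.
Others report (6, 13, 15): truth gives 0; report 13 gives 2 > 0. Violating.
Others report (6, 15, 13): truth gives 0; report 13 gives 2 > 0. Violating.
Others report (6, 15, 15): truth gives 0; report 13 gives 2 > 0. Violating.
Others report (6, 6, 6): truth gives 0; no alternative beats it.
Others report (6, 6, 13): truth gives 0; no alternative beats it.
(Checking all 27 profiles: 20 have a profitable deviation, 7 do not.)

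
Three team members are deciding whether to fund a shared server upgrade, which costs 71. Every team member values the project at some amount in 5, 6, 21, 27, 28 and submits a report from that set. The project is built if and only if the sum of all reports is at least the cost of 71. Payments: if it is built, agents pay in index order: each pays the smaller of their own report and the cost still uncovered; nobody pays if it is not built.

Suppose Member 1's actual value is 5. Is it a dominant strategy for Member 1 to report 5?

Check each profile of the others' reports and compare truth against every alternative report.
Others report (5, 5): truth gives 0, best alternative gives 0.
Others report (5, 6): truth gives 0, best alternative gives 0.
Others report (5, 21): truth gives 0, best alternative gives 0.
Others report (5, 27): truth gives 0, best alternative gives 0.
Others report (5, 28): truth gives 0, best alternative gives 0.
Others report (6, 5): truth gives 0, best alternative gives 0.
(Remaining 19 profiles checked similarly; truth is weakly best in each.)
In every case the truthful report is at least as good as any alternative, so it is a dominant strategy.

Yes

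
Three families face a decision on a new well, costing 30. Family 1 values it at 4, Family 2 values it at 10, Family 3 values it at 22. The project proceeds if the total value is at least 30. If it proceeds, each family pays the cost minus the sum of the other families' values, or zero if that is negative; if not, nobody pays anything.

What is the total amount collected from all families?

20

Total value 36 ≥ cost 30, so it is built.
Family 1: others sum to 32; max(0, 30 - 32) = 0.
Family 2: others sum to 26; max(0, 30 - 26) = 4.
Family 3: others sum to 14; max(0, 30 - 14) = 16.
Total collected = 0 + 4 + 16 = 20.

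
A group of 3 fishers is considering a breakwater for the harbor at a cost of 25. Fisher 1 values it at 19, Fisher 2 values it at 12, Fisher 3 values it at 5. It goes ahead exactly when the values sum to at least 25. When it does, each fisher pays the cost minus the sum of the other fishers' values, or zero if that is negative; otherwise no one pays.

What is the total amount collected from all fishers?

Total value 36 ≥ cost 25, so it is built.
Fisher 1: others sum to 17; max(0, 25 - 17) = 8.
Fisher 2: others sum to 24; max(0, 25 - 24) = 1.
Fisher 3: others sum to 31; max(0, 25 - 31) = 0.
Total collected = 8 + 1 + 0 = 9.

9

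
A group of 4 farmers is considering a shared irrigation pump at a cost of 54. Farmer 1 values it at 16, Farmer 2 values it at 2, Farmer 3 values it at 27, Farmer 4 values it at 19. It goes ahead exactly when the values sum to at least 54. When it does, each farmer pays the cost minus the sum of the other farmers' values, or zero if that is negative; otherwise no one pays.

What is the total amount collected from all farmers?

Total value 64 ≥ cost 54, so it is built.
Farmer 1: others sum to 48; max(0, 54 - 48) = 6.
Farmer 2: others sum to 62; max(0, 54 - 62) = 0.
Farmer 3: others sum to 37; max(0, 54 - 37) = 17.
Farmer 4: others sum to 45; max(0, 54 - 45) = 9.
Total collected = 6 + 0 + 17 + 9 = 32.

32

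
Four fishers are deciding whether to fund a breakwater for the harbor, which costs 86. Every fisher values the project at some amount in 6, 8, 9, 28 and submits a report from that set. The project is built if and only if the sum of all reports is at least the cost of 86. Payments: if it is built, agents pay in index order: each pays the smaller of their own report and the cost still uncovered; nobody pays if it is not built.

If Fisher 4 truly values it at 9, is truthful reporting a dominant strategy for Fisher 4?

Check each profile of the others' reports and compare truth against every alternative report.
Others report (28, 28, 28): truth gives 7, best alternative gives 7.
Others report (6, 6, 6): truth gives 0, best alternative gives 0.
Others report (6, 6, 8): truth gives 0, best alternative gives 0.
Others report (6, 6, 9): truth gives 0, best alternative gives 0.
Others report (6, 6, 28): truth gives 0, best alternative gives 0.
Others report (6, 8, 6): truth gives 0, best alternative gives 0.
(Remaining 58 profiles checked similarly; truth is weakly best in each.)
In every case the truthful report is at least as good as any alternative, so it is a dominant strategy.

Yes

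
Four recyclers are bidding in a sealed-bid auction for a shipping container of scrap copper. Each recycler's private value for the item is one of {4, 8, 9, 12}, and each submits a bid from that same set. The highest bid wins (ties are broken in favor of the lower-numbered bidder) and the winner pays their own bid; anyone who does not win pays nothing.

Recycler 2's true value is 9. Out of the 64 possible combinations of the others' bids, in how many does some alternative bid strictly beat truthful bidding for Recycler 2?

4

Others bid (4, 4, 4): truth gives 0; bid 8 gives 1 > 0. Violating.
Others bid (4, 4, 8): truth gives 0; bid 8 gives 1 > 0. Violating.
Others bid (4, 8, 4): truth gives 0; bid 8 gives 1 > 0. Violating.
Others bid (4, 8, 8): truth gives 0; bid 8 gives 1 > 0. Violating.
Others bid (4, 4, 9): truth gives 0; no alternative beats it.
Others bid (4, 4, 12): truth gives 0; no alternative beats it.
(Checking all 64 profiles: 4 have a profitable deviation, 60 do not.)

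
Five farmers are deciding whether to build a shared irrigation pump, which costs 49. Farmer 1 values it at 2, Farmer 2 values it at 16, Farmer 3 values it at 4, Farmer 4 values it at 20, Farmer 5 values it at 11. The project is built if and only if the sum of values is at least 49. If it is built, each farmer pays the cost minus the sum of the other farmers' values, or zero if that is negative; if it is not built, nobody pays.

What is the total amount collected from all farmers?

Total value 53 ≥ cost 49, so it is built.
Farmer 1: others sum to 51; max(0, 49 - 51) = 0.
Farmer 2: others sum to 37; max(0, 49 - 37) = 12.
Farmer 3: others sum to 49; max(0, 49 - 49) = 0.
Farmer 4: others sum to 33; max(0, 49 - 33) = 16.
Farmer 5: others sum to 42; max(0, 49 - 42) = 7.
Total collected = 0 + 12 + 0 + 16 + 7 = 35.

35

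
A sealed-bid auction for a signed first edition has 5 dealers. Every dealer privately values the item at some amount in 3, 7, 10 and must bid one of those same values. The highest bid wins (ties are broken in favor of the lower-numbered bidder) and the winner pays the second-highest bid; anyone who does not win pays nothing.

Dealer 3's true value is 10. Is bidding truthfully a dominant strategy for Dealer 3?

Check each profile of the others' bids and compare truth against every alternative bid.
Others bid (3, 7, 3, 3): truth gives 3, best alternative gives 0.
Others bid (3, 7, 3, 7): truth gives 3, best alternative gives 0.
Others bid (3, 7, 7, 3): truth gives 3, best alternative gives 0.
Others bid (3, 7, 7, 7): truth gives 3, best alternative gives 0.
Others bid (7, 3, 3, 3): truth gives 3, best alternative gives 0.
Others bid (7, 3, 3, 7): truth gives 3, best alternative gives 0.
(Remaining 75 profiles checked similarly; truth is weakly best in each.)
In every case the truthful bid is at least as good as any alternative, so it is a dominant strategy.

Yes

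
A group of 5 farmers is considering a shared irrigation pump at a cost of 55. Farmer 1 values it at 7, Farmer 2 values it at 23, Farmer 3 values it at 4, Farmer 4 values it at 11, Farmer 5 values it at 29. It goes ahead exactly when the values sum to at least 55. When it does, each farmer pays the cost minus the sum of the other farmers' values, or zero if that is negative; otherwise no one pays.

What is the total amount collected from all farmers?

14

Total value 74 ≥ cost 55, so it is built.
Farmer 1: others sum to 67; max(0, 55 - 67) = 0.
Farmer 2: others sum to 51; max(0, 55 - 51) = 4.
Farmer 3: others sum to 70; max(0, 55 - 70) = 0.
Farmer 4: others sum to 63; max(0, 55 - 63) = 0.
Farmer 5: others sum to 45; max(0, 55 - 45) = 10.
Total collected = 0 + 4 + 0 + 0 + 10 = 14.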